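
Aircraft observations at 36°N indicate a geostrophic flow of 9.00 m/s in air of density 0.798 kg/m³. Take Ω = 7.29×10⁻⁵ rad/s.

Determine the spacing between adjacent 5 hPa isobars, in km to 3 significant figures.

812 km

Coriolis parameter at 36°N:
f = 2Ω sin φ = 2 × 7.29×10⁻⁵ × sin 36° = 8.57×10⁻⁵ s⁻¹
Geostrophic balance rearranged: |∂P/∂n| = f ρ V_g
|∂P/∂n| = 8.57×10⁻⁵ × 0.798 × 9.00 = 6.15×10⁻⁴ Pa/m
Isobar spacing: Δn = ΔP/|∂P/∂n| = 500 Pa / 6.15×10⁻⁴ Pa/m = 812360 m ≈ 812 km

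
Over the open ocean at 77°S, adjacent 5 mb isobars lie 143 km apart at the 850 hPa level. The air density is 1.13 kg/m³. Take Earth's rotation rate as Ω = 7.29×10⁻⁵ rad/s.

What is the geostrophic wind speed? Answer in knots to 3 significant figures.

42.3 knots

Coriolis parameter at 77°S:
f = 2Ω sin φ = 2 × 7.29×10⁻⁵ × sin 77° = 1.42×10⁻⁴ s⁻¹
Pressure gradient: |∂P/∂n| = 500 Pa / 143000 m = 3.50×10⁻³ Pa/m
Geostrophic balance (pressure-gradient force = Coriolis force):
V_g = (1/(fρ)) |∂P/∂n| = 3.50×10⁻³ / (1.42×10⁻⁴ × 1.13) = 21.8 m/s
Converting: 21.8 m/s × 1.944 = 42.3 knots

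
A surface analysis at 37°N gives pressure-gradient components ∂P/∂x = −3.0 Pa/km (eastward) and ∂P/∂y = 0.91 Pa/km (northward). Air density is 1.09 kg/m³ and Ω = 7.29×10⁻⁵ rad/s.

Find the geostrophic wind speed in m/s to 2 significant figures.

Coriolis parameter at 37°N:
f = 2Ω sin φ = 2 × 7.29×10⁻⁵ × sin 37° = 8.77×10⁻⁵ s⁻¹
Component geostrophic relations (x east, y north):
u_g = −(1/(fρ)) ∂P/∂y,  v_g = (1/(fρ)) ∂P/∂x
u_g = −(0.91×10⁻³)/(8.77×10⁻⁵ × 1.09) = −9.51 m/s;  v_g = (−3.0×10⁻³)/(8.77×10⁻⁵ × 1.09) = −31.4 m/s
|V_g| = √(u_g² + v_g²) = 32.8 m/s

33 m/s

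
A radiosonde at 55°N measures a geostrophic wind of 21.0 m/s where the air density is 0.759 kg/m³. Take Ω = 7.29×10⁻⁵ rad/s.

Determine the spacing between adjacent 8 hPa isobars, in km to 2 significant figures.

420 km

Coriolis parameter at 55°N:
f = 2Ω sin φ = 2 × 7.29×10⁻⁵ × sin 55° = 1.19×10⁻⁴ s⁻¹
Geostrophic balance rearranged: |∂P/∂n| = f ρ V_g
|∂P/∂n| = 1.19×10⁻⁴ × 0.759 × 21.0 = 1.90×10⁻³ Pa/m
Isobar spacing: Δn = ΔP/|∂P/∂n| = 800 Pa / 1.90×10⁻³ Pa/m = 420249 m ≈ 420 km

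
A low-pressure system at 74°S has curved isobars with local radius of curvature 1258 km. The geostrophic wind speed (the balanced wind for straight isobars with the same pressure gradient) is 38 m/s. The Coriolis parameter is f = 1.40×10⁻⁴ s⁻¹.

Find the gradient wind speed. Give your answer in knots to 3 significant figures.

Around a low, centrifugal force acts outward with Coriolis, so pressure-gradient force balances both:
(1/ρ)|∂P/∂n| = fV + V²/R  →  V² + fR·V − fR·V_g = 0
With fR = 1.40×10⁻⁴ × 1258×10³ m = 176 m/s:
V = [−fR + √((fR)² + 4 fR V_g)]/2 = [−176 + √(176² + 4×176×38)]/2 = 32.1 m/s
Subgeostrophic (V < V_g = 38 m/s), as expected around a low.
Converting: 32.1 m/s × 1.944 = 62.5 knots

62.5 knots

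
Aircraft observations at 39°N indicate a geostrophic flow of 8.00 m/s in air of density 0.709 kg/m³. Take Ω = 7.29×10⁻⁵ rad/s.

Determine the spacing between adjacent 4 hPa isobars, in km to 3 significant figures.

Coriolis parameter at 39°N:
f = 2Ω sin φ = 2 × 7.29×10⁻⁵ × sin 39° = 9.18×10⁻⁵ s⁻¹
Geostrophic balance rearranged: |∂P/∂n| = f ρ V_g
|∂P/∂n| = 9.18×10⁻⁵ × 0.709 × 8.00 = 5.20×10⁻⁴ Pa/m
Isobar spacing: Δn = ΔP/|∂P/∂n| = 400 Pa / 5.20×10⁻⁴ Pa/m = 768589 m ≈ 769 km

769 km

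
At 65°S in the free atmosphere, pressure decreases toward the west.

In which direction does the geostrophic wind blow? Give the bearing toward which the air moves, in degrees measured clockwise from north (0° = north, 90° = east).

180°

The pressure-gradient force points toward the west (bearing 270°).
Geostrophic balance: in the Southern Hemisphere the Coriolis force deflects motion to the left, so the geostrophic wind blows 90° to the left of the pressure-gradient force (low pressure on the right).
Rotating 270° by 90° counterclockwise gives 180° — the wind blows toward the south.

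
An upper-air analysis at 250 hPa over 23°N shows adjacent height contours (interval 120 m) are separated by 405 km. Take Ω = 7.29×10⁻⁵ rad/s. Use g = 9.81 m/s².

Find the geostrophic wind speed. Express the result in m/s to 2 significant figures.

51 m/s

Coriolis parameter at 23°N:
f = 2Ω sin φ = 2 × 7.29×10⁻⁵ × sin 23° = 5.70×10⁻⁵ s⁻¹
Height gradient: |∂Z/∂n| = 120 m / 405000 m = 2.96×10⁻⁴
On a pressure surface, geostrophic balance gives V_g = (g/f)|∂Z/∂n|:
V_g = 9.81 × 2.96×10⁻⁴ / 5.70×10⁻⁵ = 51.0 m/s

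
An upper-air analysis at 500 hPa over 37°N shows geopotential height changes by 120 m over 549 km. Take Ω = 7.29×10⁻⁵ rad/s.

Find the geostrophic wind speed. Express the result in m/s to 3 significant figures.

24.4 m/s

Coriolis parameter at 37°N:
f = 2Ω sin φ = 2 × 7.29×10⁻⁵ × sin 37° = 8.77×10⁻⁵ s⁻¹
Height gradient: |∂Z/∂n| = 120 m / 549000 m = 2.19×10⁻⁴
On a pressure surface, geostrophic balance gives V_g = (g/f)|∂Z/∂n|:
V_g = 9.81 × 2.19×10⁻⁴ / 8.77×10⁻⁵ = 24.4 m/s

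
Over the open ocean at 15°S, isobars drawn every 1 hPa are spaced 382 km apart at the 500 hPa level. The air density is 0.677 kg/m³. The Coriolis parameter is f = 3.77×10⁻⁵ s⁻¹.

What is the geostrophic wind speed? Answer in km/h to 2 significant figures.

37 km/h

Pressure gradient: |∂P/∂n| = 100 Pa / 382000 m = 2.62×10⁻⁴ Pa/m
Geostrophic balance (pressure-gradient force = Coriolis force):
V_g = (1/(fρ)) |∂P/∂n| = 2.62×10⁻⁴ / (3.77×10⁻⁵ × 0.677) = 10.3 m/s
Converting: 10.3 m/s × 3.6 = 37 km/h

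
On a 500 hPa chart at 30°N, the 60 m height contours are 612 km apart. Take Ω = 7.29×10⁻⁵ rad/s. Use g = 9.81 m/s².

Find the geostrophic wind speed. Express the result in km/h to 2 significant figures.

Coriolis parameter at 30°N:
f = 2Ω sin φ = 2 × 7.29×10⁻⁵ × sin 30° = 7.29×10⁻⁵ s⁻¹
Height gradient: |∂Z/∂n| = 60 m / 612000 m = 9.80×10⁻⁵
On a pressure surface, geostrophic balance gives V_g = (g/f)|∂Z/∂n|:
V_g = 9.81 × 9.80×10⁻⁵ / 7.29×10⁻⁵ = 13.2 m/s
Converting: 13.2 m/s × 3.6 = 47 km/h

47 km/h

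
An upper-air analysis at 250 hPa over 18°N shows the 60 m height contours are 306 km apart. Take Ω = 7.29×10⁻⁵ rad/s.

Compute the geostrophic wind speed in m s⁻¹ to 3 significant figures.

42.7 m s⁻¹

Coriolis parameter at 18°N:
f = 2Ω sin φ = 2 × 7.29×10⁻⁵ × sin 18° = 4.51×10⁻⁵ s⁻¹
Height gradient: |∂Z/∂n| = 60 m / 306000 m = 1.96×10⁻⁴
On a pressure surface, geostrophic balance gives V_g = (g/f)|∂Z/∂n|:
V_g = 9.81 × 1.96×10⁻⁴ / 4.51×10⁻⁵ = 42.7 m/s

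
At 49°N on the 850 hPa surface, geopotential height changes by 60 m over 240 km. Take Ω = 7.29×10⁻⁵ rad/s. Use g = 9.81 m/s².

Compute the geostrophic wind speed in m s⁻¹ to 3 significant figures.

Coriolis parameter at 49°N:
f = 2Ω sin φ = 2 × 7.29×10⁻⁵ × sin 49° = 1.10×10⁻⁴ s⁻¹
Height gradient: |∂Z/∂n| = 60 m / 240000 m = 2.50×10⁻⁴
On a pressure surface, geostrophic balance gives V_g = (g/f)|∂Z/∂n|:
V_g = 9.81 × 2.50×10⁻⁴ / 1.10×10⁻⁴ = 22.3 m/s

22.3 m s⁻¹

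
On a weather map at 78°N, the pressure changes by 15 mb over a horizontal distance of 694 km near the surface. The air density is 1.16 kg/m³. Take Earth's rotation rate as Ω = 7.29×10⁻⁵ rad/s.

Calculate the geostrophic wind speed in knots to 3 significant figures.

25.4 knots

Coriolis parameter at 78°N:
f = 2Ω sin φ = 2 × 7.29×10⁻⁵ × sin 78° = 1.43×10⁻⁴ s⁻¹
Pressure gradient: |∂P/∂n| = 1500 Pa / 694000 m = 2.16×10⁻³ Pa/m
Geostrophic balance (pressure-gradient force = Coriolis force):
V_g = (1/(fρ)) |∂P/∂n| = 2.16×10⁻³ / (1.43×10⁻⁴ × 1.16) = 13.1 m/s
Converting: 13.1 m/s × 1.944 = 25.4 knots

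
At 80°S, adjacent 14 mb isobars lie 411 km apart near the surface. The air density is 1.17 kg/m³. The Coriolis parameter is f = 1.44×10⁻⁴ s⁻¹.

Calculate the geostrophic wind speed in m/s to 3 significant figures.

Pressure gradient: |∂P/∂n| = 1400 Pa / 411000 m = 3.41×10⁻³ Pa/m
Geostrophic balance (pressure-gradient force = Coriolis force):
V_g = (1/(fρ)) |∂P/∂n| = 3.41×10⁻³ / (1.44×10⁻⁴ × 1.17) = 20.2 m/s

20.2 m/s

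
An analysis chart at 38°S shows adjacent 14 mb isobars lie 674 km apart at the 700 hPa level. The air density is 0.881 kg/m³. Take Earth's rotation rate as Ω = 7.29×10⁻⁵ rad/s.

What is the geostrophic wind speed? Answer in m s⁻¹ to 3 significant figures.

Coriolis parameter at 38°S:
f = 2Ω sin φ = 2 × 7.29×10⁻⁵ × sin 38° = 8.98×10⁻⁵ s⁻¹
Pressure gradient: |∂P/∂n| = 1400 Pa / 674000 m = 2.08×10⁻³ Pa/m
Geostrophic balance (pressure-gradient force = Coriolis force):
V_g = (1/(fρ)) |∂P/∂n| = 2.08×10⁻³ / (8.98×10⁻⁵ × 0.881) = 26.3 m/s

26.3 m s⁻¹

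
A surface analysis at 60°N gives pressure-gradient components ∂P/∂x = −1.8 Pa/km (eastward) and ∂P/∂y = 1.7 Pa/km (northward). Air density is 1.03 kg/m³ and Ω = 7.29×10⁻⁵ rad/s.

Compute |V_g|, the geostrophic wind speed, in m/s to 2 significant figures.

19 m/s

Coriolis parameter at 60°N:
f = 2Ω sin φ = 2 × 7.29×10⁻⁵ × sin 60° = 1.26×10⁻⁴ s⁻¹
Component geostrophic relations (x east, y north):
u_g = −(1/(fρ)) ∂P/∂y,  v_g = (1/(fρ)) ∂P/∂x
u_g = −(1.7×10⁻³)/(1.26×10⁻⁴ × 1.03) = −13.1 m/s;  v_g = (−1.8×10⁻³)/(1.26×10⁻⁴ × 1.03) = −13.8 m/s
|V_g| = √(u_g² + v_g²) = 19.0 m/s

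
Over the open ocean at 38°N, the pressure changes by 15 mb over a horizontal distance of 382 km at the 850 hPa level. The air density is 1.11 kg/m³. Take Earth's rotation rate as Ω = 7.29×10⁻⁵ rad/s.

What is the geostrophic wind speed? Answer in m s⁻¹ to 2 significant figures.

Coriolis parameter at 38°N:
f = 2Ω sin φ = 2 × 7.29×10⁻⁵ × sin 38° = 8.98×10⁻⁵ s⁻¹
Pressure gradient: |∂P/∂n| = 1500 Pa / 382000 m = 3.93×10⁻³ Pa/m
Geostrophic balance (pressure-gradient force = Coriolis force):
V_g = (1/(fρ)) |∂P/∂n| = 3.93×10⁻³ / (8.98×10⁻⁵ × 1.11) = 39.4 m/s

39 m s⁻¹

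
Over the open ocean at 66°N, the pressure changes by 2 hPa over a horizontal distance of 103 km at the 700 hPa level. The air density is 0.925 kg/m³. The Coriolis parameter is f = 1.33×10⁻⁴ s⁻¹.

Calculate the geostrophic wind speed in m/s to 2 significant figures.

Pressure gradient: |∂P/∂n| = 200 Pa / 103000 m = 1.94×10⁻³ Pa/m
Geostrophic balance (pressure-gradient force = Coriolis force):
V_g = (1/(fρ)) |∂P/∂n| = 1.94×10⁻³ / (1.33×10⁻⁴ × 0.925) = 15.8 m/s

16 m/s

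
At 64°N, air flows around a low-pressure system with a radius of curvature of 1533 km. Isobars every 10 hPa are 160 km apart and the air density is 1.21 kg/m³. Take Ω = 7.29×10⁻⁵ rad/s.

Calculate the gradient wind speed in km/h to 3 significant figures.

Coriolis parameter at 64°N:
f = 2Ω sin φ = 2 × 7.29×10⁻⁵ × sin 64° = 1.31×10⁻⁴ s⁻¹
Pressure gradient: |∂P/∂n| = 1000 Pa / 160000 m = 6.25×10⁻³ Pa/m
Geostrophic speed: V_g = |∂P/∂n|/(fρ) = 6.25×10⁻³/(1.31×10⁻⁴ × 1.21) = 39.4 m/s
Around a low, centrifugal force acts outward with Coriolis, so pressure-gradient force balances both:
(1/ρ)|∂P/∂n| = fV + V²/R  →  V² + fR·V − fR·V_g = 0
With fR = 1.31×10⁻⁴ × 1533×10³ m = 201 m/s:
V = [−fR + √((fR)² + 4 fR V_g)]/2 = [−201 + √(201² + 4×201×39.4)]/2 = 33.7 m/s
Subgeostrophic (V < V_g = 39.4 m/s), as expected around a low.
Converting: 33.7 m/s × 3.6 = 121 km/h

121 km/h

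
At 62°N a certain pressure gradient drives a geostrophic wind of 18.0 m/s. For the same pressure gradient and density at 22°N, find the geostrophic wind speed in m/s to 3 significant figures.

42.4 m/s

With the same pressure gradient and density, V_g ∝ 1/f ∝ 1/sin φ.
V₂ = V₁ · sin φ₁ / sin φ₂ = 18.0 × sin 62° / sin 22°
V₂ = 18.0 × 0.8829/0.3746 = 42.4 m/s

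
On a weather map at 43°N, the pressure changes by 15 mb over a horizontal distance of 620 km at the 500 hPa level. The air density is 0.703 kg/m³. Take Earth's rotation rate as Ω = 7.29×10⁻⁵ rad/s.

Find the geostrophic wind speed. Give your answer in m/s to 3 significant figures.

Coriolis parameter at 43°N:
f = 2Ω sin φ = 2 × 7.29×10⁻⁵ × sin 43° = 9.94×10⁻⁵ s⁻¹
Pressure gradient: |∂P/∂n| = 1500 Pa / 620000 m = 2.42×10⁻³ Pa/m
Geostrophic balance (pressure-gradient force = Coriolis force):
V_g = (1/(fρ)) |∂P/∂n| = 2.42×10⁻³ / (9.94×10⁻⁵ × 0.703) = 34.6 m/s

34.6 m/s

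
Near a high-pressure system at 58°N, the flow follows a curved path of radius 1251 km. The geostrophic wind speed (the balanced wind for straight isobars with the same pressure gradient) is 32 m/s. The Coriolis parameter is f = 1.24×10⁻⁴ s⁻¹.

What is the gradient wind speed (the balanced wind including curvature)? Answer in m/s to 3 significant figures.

45.1 m/s

Around a high, pressure-gradient force acts outward with centrifugal, so Coriolis balances both:
fV = (1/ρ)|∂P/∂n| + V²/R  →  V² − fR·V + fR·V_g = 0
With fR = 1.24×10⁻⁴ × 1251×10³ m = 155 m/s:
V = [fR − √((fR)² − 4 fR V_g)]/2 = [155 − √(155² − 4×155×32)]/2 = 45.1 m/s
Supergeostrophic (V > V_g = 32 m/s), as expected around a high.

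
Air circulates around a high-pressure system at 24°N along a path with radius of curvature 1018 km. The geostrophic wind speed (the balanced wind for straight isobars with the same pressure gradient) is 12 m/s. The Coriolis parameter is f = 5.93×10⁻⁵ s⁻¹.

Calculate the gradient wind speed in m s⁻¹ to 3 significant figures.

16.5 m s⁻¹

Around a high, pressure-gradient force acts outward with centrifugal, so Coriolis balances both:
fV = (1/ρ)|∂P/∂n| + V²/R  →  V² − fR·V + fR·V_g = 0
With fR = 5.93×10⁻⁵ × 1018×10³ m = 60.4 m/s:
V = [fR − √((fR)² − 4 fR V_g)]/2 = [60.4 − √(60.4² − 4×60.4×12)]/2 = 16.5 m/s
Supergeostrophic (V > V_g = 12 m/s), as expected around a high.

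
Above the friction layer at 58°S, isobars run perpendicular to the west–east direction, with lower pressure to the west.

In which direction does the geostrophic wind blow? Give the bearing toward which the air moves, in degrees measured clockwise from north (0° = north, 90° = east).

180°

The pressure-gradient force points toward the west (bearing 270°).
Geostrophic balance: in the Southern Hemisphere the Coriolis force deflects motion to the left, so the geostrophic wind blows 90° to the left of the pressure-gradient force (low pressure on the right).
Rotating 270° by 90° counterclockwise gives 180° — the wind blows toward the south.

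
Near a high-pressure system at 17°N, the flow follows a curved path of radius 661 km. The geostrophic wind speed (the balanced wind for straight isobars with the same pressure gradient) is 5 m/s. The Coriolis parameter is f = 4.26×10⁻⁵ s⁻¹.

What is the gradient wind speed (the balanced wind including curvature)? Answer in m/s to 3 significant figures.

6.50 m/s

Around a high, pressure-gradient force acts outward with centrifugal, so Coriolis balances both:
fV = (1/ρ)|∂P/∂n| + V²/R  →  V² − fR·V + fR·V_g = 0
With fR = 4.26×10⁻⁵ × 661×10³ m = 28.2 m/s:
V = [fR − √((fR)² − 4 fR V_g)]/2 = [28.2 − √(28.2² − 4×28.2×5)]/2 = 6.5 m/s
Supergeostrophic (V > V_g = 5 m/s), as expected around a high.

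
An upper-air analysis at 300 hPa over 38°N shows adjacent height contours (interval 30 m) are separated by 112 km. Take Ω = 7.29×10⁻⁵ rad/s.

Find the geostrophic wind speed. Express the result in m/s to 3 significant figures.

29.3 m/s

Coriolis parameter at 38°N:
f = 2Ω sin φ = 2 × 7.29×10⁻⁵ × sin 38° = 8.98×10⁻⁵ s⁻¹
Height gradient: |∂Z/∂n| = 30 m / 112000 m = 2.68×10⁻⁴
On a pressure surface, geostrophic balance gives V_g = (g/f)|∂Z/∂n|:
V_g = 9.81 × 2.68×10⁻⁴ / 8.98×10⁻⁵ = 29.3 m/s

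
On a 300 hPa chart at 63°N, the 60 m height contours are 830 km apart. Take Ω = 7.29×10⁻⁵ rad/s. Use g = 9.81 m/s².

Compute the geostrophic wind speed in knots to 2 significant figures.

Coriolis parameter at 63°N:
f = 2Ω sin φ = 2 × 7.29×10⁻⁵ × sin 63° = 1.30×10⁻⁴ s⁻¹
Height gradient: |∂Z/∂n| = 60 m / 830000 m = 7.23×10⁻⁵
On a pressure surface, geostrophic balance gives V_g = (g/f)|∂Z/∂n|:
V_g = 9.81 × 7.23×10⁻⁵ / 1.30×10⁻⁴ = 5.46 m/s
Converting: 5.46 m/s × 1.944 = 11 knots

11 knots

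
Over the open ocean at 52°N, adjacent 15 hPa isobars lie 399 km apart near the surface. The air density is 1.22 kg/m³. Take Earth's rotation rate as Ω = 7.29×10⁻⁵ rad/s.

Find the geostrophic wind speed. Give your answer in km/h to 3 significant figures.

Coriolis parameter at 52°N:
f = 2Ω sin φ = 2 × 7.29×10⁻⁵ × sin 52° = 1.15×10⁻⁴ s⁻¹
Pressure gradient: |∂P/∂n| = 1500 Pa / 399000 m = 3.76×10⁻³ Pa/m
Geostrophic balance (pressure-gradient force = Coriolis force):
V_g = (1/(fρ)) |∂P/∂n| = 3.76×10⁻³ / (1.15×10⁻⁴ × 1.22) = 26.8 m/s
Converting: 26.8 m/s × 3.6 = 96.6 km/h

96.6 km/h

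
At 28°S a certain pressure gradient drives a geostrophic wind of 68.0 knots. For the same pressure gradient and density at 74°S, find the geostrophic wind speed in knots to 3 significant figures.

With the same pressure gradient and density, V_g ∝ 1/f ∝ 1/sin φ.
V₂ = V₁ · sin φ₁ / sin φ₂ = 68.0 × sin 28° / sin 74°
V₂ = 68.0 × 0.4695/0.9613 = 33.2 knots

33.2 knots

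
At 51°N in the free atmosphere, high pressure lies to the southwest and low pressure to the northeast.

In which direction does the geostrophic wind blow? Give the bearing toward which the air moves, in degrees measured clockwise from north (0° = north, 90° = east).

135°

The pressure-gradient force points toward the northeast (bearing 045°).
Geostrophic balance: in the Northern Hemisphere the Coriolis force deflects motion to the right, so the geostrophic wind blows 90° to the right of the pressure-gradient force (low pressure on the left).
Rotating 045° by 90° clockwise gives 135° — the wind blows toward the southeast.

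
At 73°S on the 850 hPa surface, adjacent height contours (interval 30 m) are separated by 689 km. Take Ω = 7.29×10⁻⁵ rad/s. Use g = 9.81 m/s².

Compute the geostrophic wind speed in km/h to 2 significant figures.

Coriolis parameter at 73°S:
f = 2Ω sin φ = 2 × 7.29×10⁻⁵ × sin 73° = 1.39×10⁻⁴ s⁻¹
Height gradient: |∂Z/∂n| = 30 m / 689000 m = 4.35×10⁻⁵
On a pressure surface, geostrophic balance gives V_g = (g/f)|∂Z/∂n|:
V_g = 9.81 × 4.35×10⁻⁵ / 1.39×10⁻⁴ = 3.06 m/s
Converting: 3.06 m/s × 3.6 = 11 km/h

11 km/h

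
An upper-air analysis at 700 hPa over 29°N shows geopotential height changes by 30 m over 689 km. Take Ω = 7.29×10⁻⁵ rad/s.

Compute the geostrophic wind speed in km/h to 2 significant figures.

22 km/h

Coriolis parameter at 29°N:
f = 2Ω sin φ = 2 × 7.29×10⁻⁵ × sin 29° = 7.07×10⁻⁵ s⁻¹
Height gradient: |∂Z/∂n| = 30 m / 689000 m = 4.35×10⁻⁵
On a pressure surface, geostrophic balance gives V_g = (g/f)|∂Z/∂n|:
V_g = 9.81 × 4.35×10⁻⁵ / 7.07×10⁻⁵ = 6.04 m/s
Converting: 6.04 m/s × 3.6 = 22 km/h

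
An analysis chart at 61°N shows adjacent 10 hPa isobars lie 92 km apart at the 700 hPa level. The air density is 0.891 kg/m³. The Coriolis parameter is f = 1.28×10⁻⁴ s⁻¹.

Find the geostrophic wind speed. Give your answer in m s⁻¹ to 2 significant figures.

Pressure gradient: |∂P/∂n| = 1000 Pa / 92000 m = 1.09×10⁻² Pa/m
Geostrophic balance (pressure-gradient force = Coriolis force):
V_g = (1/(fρ)) |∂P/∂n| = 1.09×10⁻² / (1.28×10⁻⁴ × 0.891) = 95.3 m/s

95 m s⁻¹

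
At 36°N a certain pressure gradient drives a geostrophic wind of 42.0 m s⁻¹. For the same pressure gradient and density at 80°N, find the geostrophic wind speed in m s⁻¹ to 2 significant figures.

25 m s⁻¹

With the same pressure gradient and density, V_g ∝ 1/f ∝ 1/sin φ.
V₂ = V₁ · sin φ₁ / sin φ₂ = 42.0 × sin 36° / sin 80°
V₂ = 42.0 × 0.5878/0.9848 = 25 m s⁻¹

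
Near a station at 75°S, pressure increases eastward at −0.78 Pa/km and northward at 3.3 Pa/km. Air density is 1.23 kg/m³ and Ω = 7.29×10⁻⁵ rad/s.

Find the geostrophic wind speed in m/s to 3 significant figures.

19.6 m/s

Coriolis parameter at 75°S:
f = 2Ω sin φ = 2 × 7.29×10⁻⁵ × sin 75° = 1.41×10⁻⁴ s⁻¹
In the Southern Hemisphere f is negative: f = −1.41×10⁻⁴ s⁻¹.
Component geostrophic relations (x east, y north):
u_g = −(1/(fρ)) ∂P/∂y,  v_g = (1/(fρ)) ∂P/∂x
u_g = −(3.3×10⁻³)/(−1.41×10⁻⁴ × 1.23) = 19.1 m/s;  v_g = (−0.78×10⁻³)/(−1.41×10⁻⁴ × 1.23) = 4.50 m/s
|V_g| = √(u_g² + v_g²) = 19.6 m/s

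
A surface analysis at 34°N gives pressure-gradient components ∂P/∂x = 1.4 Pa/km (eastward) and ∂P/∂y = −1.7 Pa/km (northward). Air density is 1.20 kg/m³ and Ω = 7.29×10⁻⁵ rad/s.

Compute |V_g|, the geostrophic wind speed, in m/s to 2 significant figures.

23 m/s

Coriolis parameter at 34°N:
f = 2Ω sin φ = 2 × 7.29×10⁻⁵ × sin 34° = 8.15×10⁻⁵ s⁻¹
Component geostrophic relations (x east, y north):
u_g = −(1/(fρ)) ∂P/∂y,  v_g = (1/(fρ)) ∂P/∂x
u_g = −(−1.7×10⁻³)/(8.15×10⁻⁵ × 1.20) = 17.4 m/s;  v_g = (1.4×10⁻³)/(8.15×10⁻⁵ × 1.20) = 14.3 m/s
|V_g| = √(u_g² + v_g²) = 22.5 m/s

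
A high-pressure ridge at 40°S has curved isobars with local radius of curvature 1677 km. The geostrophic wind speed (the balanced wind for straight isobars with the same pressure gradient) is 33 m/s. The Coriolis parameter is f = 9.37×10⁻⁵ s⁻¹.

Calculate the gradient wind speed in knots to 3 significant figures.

91.6 knots

Around a high, pressure-gradient force acts outward with centrifugal, so Coriolis balances both:
fV = (1/ρ)|∂P/∂n| + V²/R  →  V² − fR·V + fR·V_g = 0
With fR = 9.37×10⁻⁵ × 1677×10³ m = 157 m/s:
V = [fR − √((fR)² − 4 fR V_g)]/2 = [157 − √(157² − 4×157×33)]/2 = 47.1 m/s
Supergeostrophic (V > V_g = 33 m/s), as expected around a high.
Converting: 47.1 m/s × 1.944 = 91.6 knots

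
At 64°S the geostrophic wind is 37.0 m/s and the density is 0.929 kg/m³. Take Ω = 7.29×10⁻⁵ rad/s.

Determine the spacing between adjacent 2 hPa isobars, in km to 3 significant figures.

Coriolis parameter at 64°S:
f = 2Ω sin φ = 2 × 7.29×10⁻⁵ × sin 64° = 1.31×10⁻⁴ s⁻¹
Geostrophic balance rearranged: |∂P/∂n| = f ρ V_g
|∂P/∂n| = 1.31×10⁻⁴ × 0.929 × 37.0 = 4.50×10⁻³ Pa/m
Isobar spacing: Δn = ΔP/|∂P/∂n| = 200 Pa / 4.50×10⁻³ Pa/m = 44401 m ≈ 44.4 km

44.4 km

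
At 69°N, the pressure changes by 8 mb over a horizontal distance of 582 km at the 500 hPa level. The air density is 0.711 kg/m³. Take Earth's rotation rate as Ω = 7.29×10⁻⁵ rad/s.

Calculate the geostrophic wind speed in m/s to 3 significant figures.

14.2 m/s

Coriolis parameter at 69°N:
f = 2Ω sin φ = 2 × 7.29×10⁻⁵ × sin 69° = 1.36×10⁻⁴ s⁻¹
Pressure gradient: |∂P/∂n| = 800 Pa / 582000 m = 1.37×10⁻³ Pa/m
Geostrophic balance (pressure-gradient force = Coriolis force):
V_g = (1/(fρ)) |∂P/∂n| = 1.37×10⁻³ / (1.36×10⁻⁴ × 0.711) = 14.2 m/s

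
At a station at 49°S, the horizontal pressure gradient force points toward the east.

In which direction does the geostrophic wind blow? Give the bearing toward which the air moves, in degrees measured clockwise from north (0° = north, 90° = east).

The pressure-gradient force points toward the east (bearing 090°).
Geostrophic balance: in the Southern Hemisphere the Coriolis force deflects motion to the left, so the geostrophic wind blows 90° to the left of the pressure-gradient force (low pressure on the right).
Rotating 090° by 90° counterclockwise gives 000° — the wind blows toward the north.

000°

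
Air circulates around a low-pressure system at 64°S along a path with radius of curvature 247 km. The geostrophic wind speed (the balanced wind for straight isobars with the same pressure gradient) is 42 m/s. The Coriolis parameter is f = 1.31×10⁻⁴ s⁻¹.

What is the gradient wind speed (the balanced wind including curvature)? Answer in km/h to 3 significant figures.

86.7 km/h

Around a low, centrifugal force acts outward with Coriolis, so pressure-gradient force balances both:
(1/ρ)|∂P/∂n| = fV + V²/R  →  V² + fR·V − fR·V_g = 0
With fR = 1.31×10⁻⁴ × 247×10³ m = 32.4 m/s:
V = [−fR + √((fR)² + 4 fR V_g)]/2 = [−32.4 + √(32.4² + 4×32.4×42)]/2 = 24.1 m/s
Subgeostrophic (V < V_g = 42 m/s), as expected around a low.
Converting: 24.1 m/s × 3.6 = 86.7 km/h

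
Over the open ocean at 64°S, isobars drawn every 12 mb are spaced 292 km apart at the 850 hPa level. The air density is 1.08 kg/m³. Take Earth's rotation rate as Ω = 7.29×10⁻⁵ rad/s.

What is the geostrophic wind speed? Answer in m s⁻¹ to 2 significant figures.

Coriolis parameter at 64°S:
f = 2Ω sin φ = 2 × 7.29×10⁻⁵ × sin 64° = 1.31×10⁻⁴ s⁻¹
Pressure gradient: |∂P/∂n| = 1200 Pa / 292000 m = 4.11×10⁻³ Pa/m
Geostrophic balance (pressure-gradient force = Coriolis force):
V_g = (1/(fρ)) |∂P/∂n| = 4.11×10⁻³ / (1.31×10⁻⁴ × 1.08) = 29.0 m/s

29 m s⁻¹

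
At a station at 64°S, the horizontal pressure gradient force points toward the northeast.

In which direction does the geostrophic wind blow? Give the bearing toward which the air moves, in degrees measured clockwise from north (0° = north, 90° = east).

315°

The pressure-gradient force points toward the northeast (bearing 045°).
Geostrophic balance: in the Southern Hemisphere the Coriolis force deflects motion to the left, so the geostrophic wind blows 90° to the left of the pressure-gradient force (low pressure on the right).
Rotating 045° by 90° counterclockwise gives 315° — the wind blows toward the northwest.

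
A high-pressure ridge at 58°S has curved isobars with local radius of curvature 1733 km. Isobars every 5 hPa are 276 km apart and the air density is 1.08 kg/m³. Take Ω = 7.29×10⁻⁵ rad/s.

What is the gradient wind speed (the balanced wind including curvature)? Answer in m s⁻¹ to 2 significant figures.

Coriolis parameter at 58°S:
f = 2Ω sin φ = 2 × 7.29×10⁻⁵ × sin 58° = 1.24×10⁻⁴ s⁻¹
Pressure gradient: |∂P/∂n| = 500 Pa / 276000 m = 1.81×10⁻³ Pa/m
Geostrophic speed: V_g = |∂P/∂n|/(fρ) = 1.81×10⁻³/(1.24×10⁻⁴ × 1.08) = 13.6 m/s
Around a high, pressure-gradient force acts outward with centrifugal, so Coriolis balances both:
fV = (1/ρ)|∂P/∂n| + V²/R  →  V² − fR·V + fR·V_g = 0
With fR = 1.24×10⁻⁴ × 1733×10³ m = 214 m/s:
V = [fR − √((fR)² − 4 fR V_g)]/2 = [214 − √(214² − 4×214×13.6)]/2 = 14.6 m/s
Supergeostrophic (V > V_g = 13.6 m/s), as expected around a high.

15 m s⁻¹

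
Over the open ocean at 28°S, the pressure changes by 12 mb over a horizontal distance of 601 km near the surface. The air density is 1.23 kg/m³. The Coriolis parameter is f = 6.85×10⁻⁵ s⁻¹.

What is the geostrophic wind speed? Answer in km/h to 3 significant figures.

85.3 km/h

Pressure gradient: |∂P/∂n| = 1200 Pa / 601000 m = 2.00×10⁻³ Pa/m
Geostrophic balance (pressure-gradient force = Coriolis force):
V_g = (1/(fρ)) |∂P/∂n| = 2.00×10⁻³ / (6.85×10⁻⁵ × 1.23) = 23.7 m/s
Converting: 23.7 m/s × 3.6 = 85.3 km/h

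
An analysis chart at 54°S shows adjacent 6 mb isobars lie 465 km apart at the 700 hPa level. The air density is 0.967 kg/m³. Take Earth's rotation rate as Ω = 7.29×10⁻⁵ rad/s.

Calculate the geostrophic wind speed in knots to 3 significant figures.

Coriolis parameter at 54°S:
f = 2Ω sin φ = 2 × 7.29×10⁻⁵ × sin 54° = 1.18×10⁻⁴ s⁻¹
Pressure gradient: |∂P/∂n| = 600 Pa / 465000 m = 1.29×10⁻³ Pa/m
Geostrophic balance (pressure-gradient force = Coriolis force):
V_g = (1/(fρ)) |∂P/∂n| = 1.29×10⁻³ / (1.18×10⁻⁴ × 0.967) = 11.3 m/s
Converting: 11.3 m/s × 1.944 = 22.0 knots

22.0 knots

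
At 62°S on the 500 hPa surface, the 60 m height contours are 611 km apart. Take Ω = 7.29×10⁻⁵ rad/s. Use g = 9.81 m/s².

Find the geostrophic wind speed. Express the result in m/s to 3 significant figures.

7.48 m/s

Coriolis parameter at 62°S:
f = 2Ω sin φ = 2 × 7.29×10⁻⁵ × sin 62° = 1.29×10⁻⁴ s⁻¹
Height gradient: |∂Z/∂n| = 60 m / 611000 m = 9.82×10⁻⁵
On a pressure surface, geostrophic balance gives V_g = (g/f)|∂Z/∂n|:
V_g = 9.81 × 9.82×10⁻⁵ / 1.29×10⁻⁴ = 7.48 m/s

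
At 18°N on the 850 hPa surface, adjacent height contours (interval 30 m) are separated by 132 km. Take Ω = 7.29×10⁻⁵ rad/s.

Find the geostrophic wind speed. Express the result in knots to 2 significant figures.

Coriolis parameter at 18°N:
f = 2Ω sin φ = 2 × 7.29×10⁻⁵ × sin 18° = 4.51×10⁻⁵ s⁻¹
Height gradient: |∂Z/∂n| = 30 m / 132000 m = 2.27×10⁻⁴
On a pressure surface, geostrophic balance gives V_g = (g/f)|∂Z/∂n|:
V_g = 9.81 × 2.27×10⁻⁴ / 4.51×10⁻⁵ = 49.5 m/s
Converting: 49.5 m/s × 1.944 = 96 knots

96 knots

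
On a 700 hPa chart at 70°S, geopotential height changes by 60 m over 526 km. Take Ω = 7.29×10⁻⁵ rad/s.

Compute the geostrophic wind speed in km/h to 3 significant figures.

29.4 km/h

Coriolis parameter at 70°S:
f = 2Ω sin φ = 2 × 7.29×10⁻⁵ × sin 70° = 1.37×10⁻⁴ s⁻¹
Height gradient: |∂Z/∂n| = 60 m / 526000 m = 1.14×10⁻⁴
On a pressure surface, geostrophic balance gives V_g = (g/f)|∂Z/∂n|:
V_g = 9.81 × 1.14×10⁻⁴ / 1.37×10⁻⁴ = 8.17 m/s
Converting: 8.17 m/s × 3.6 = 29.4 km/h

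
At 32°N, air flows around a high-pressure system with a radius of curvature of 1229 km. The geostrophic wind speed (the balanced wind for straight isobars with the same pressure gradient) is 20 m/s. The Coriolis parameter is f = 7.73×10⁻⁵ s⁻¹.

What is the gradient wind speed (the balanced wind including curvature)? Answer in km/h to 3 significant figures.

103 km/h

Around a high, pressure-gradient force acts outward with centrifugal, so Coriolis balances both:
fV = (1/ρ)|∂P/∂n| + V²/R  →  V² − fR·V + fR·V_g = 0
With fR = 7.73×10⁻⁵ × 1229×10³ m = 95.0 m/s:
V = [fR − √((fR)² − 4 fR V_g)]/2 = [95.0 − √(95.0² − 4×95.0×20)]/2 = 28.6 m/s
Supergeostrophic (V > V_g = 20 m/s), as expected around a high.
Converting: 28.6 m/s × 3.6 = 103 km/h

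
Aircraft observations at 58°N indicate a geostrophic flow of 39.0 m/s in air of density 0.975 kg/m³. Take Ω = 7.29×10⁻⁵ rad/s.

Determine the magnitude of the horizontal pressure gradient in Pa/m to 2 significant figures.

Coriolis parameter at 58°N:
f = 2Ω sin φ = 2 × 7.29×10⁻⁵ × sin 58° = 1.24×10⁻⁴ s⁻¹
Geostrophic balance rearranged: |∂P/∂n| = f ρ V_g
|∂P/∂n| = 1.24×10⁻⁴ × 0.975 × 39.0 = 4.70×10⁻³ Pa/m

4.7×10⁻³ Pa/m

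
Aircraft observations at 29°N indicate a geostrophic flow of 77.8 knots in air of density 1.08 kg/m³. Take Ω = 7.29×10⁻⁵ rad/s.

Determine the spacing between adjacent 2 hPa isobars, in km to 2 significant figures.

65 km

Coriolis parameter at 29°N:
f = 2Ω sin φ = 2 × 7.29×10⁻⁵ × sin 29° = 7.07×10⁻⁵ s⁻¹
Wind speed in SI: 77.8 knots = 40.0 m/s
Geostrophic balance rearranged: |∂P/∂n| = f ρ V_g
|∂P/∂n| = 7.07×10⁻⁵ × 1.08 × 40.0 = 3.06×10⁻³ Pa/m
Isobar spacing: Δn = ΔP/|∂P/∂n| = 200 Pa / 3.06×10⁻³ Pa/m = 65458 m ≈ 65 km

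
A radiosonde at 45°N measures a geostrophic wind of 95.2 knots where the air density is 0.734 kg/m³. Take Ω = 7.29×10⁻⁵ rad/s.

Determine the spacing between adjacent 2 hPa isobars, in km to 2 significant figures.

54 km

Coriolis parameter at 45°N:
f = 2Ω sin φ = 2 × 7.29×10⁻⁵ × sin 45° = 1.03×10⁻⁴ s⁻¹
Wind speed in SI: 95.2 knots = 49.0 m/s
Geostrophic balance rearranged: |∂P/∂n| = f ρ V_g
|∂P/∂n| = 1.03×10⁻⁴ × 0.734 × 49.0 = 3.71×10⁻³ Pa/m
Isobar spacing: Δn = ΔP/|∂P/∂n| = 200 Pa / 3.71×10⁻³ Pa/m = 53966 m ≈ 54 km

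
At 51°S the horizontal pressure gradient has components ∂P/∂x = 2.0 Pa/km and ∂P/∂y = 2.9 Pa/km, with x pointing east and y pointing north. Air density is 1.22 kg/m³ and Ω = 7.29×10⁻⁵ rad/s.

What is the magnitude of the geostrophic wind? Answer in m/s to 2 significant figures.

25 m/s

Coriolis parameter at 51°S:
f = 2Ω sin φ = 2 × 7.29×10⁻⁵ × sin 51° = 1.13×10⁻⁴ s⁻¹
In the Southern Hemisphere f is negative: f = −1.13×10⁻⁴ s⁻¹.
Component geostrophic relations (x east, y north):
u_g = −(1/(fρ)) ∂P/∂y,  v_g = (1/(fρ)) ∂P/∂x
u_g = −(2.9×10⁻³)/(−1.13×10⁻⁴ × 1.22) = 21.0 m/s;  v_g = (2.0×10⁻³)/(−1.13×10⁻⁴ × 1.22) = −14.5 m/s
|V_g| = √(u_g² + v_g²) = 25.5 m/s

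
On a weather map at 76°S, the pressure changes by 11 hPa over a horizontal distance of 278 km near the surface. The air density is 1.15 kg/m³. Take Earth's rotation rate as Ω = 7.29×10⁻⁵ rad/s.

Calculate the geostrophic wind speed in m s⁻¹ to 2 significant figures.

Coriolis parameter at 76°S:
f = 2Ω sin φ = 2 × 7.29×10⁻⁵ × sin 76° = 1.41×10⁻⁴ s⁻¹
Pressure gradient: |∂P/∂n| = 1100 Pa / 278000 m = 3.96×10⁻³ Pa/m
Geostrophic balance (pressure-gradient force = Coriolis force):
V_g = (1/(fρ)) |∂P/∂n| = 3.96×10⁻³ / (1.41×10⁻⁴ × 1.15) = 24.3 m/s

24 m s⁻¹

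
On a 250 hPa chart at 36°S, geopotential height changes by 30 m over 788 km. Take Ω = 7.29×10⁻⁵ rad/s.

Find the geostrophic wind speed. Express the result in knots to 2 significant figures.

Coriolis parameter at 36°S:
f = 2Ω sin φ = 2 × 7.29×10⁻⁵ × sin 36° = 8.57×10⁻⁵ s⁻¹
Height gradient: |∂Z/∂n| = 30 m / 788000 m = 3.81×10⁻⁵
On a pressure surface, geostrophic balance gives V_g = (g/f)|∂Z/∂n|:
V_g = 9.81 × 3.81×10⁻⁵ / 8.57×10⁻⁵ = 4.36 m/s
Converting: 4.36 m/s × 1.944 = 8.5 knots

8.5 knots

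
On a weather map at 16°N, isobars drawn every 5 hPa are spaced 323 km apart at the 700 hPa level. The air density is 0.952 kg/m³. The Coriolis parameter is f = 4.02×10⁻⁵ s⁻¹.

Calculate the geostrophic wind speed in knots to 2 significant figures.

Pressure gradient: |∂P/∂n| = 500 Pa / 323000 m = 1.55×10⁻³ Pa/m
Geostrophic balance (pressure-gradient force = Coriolis force):
V_g = (1/(fρ)) |∂P/∂n| = 1.55×10⁻³ / (4.02×10⁻⁵ × 0.952) = 40.4 m/s
Converting: 40.4 m/s × 1.944 = 79 knots

79 knots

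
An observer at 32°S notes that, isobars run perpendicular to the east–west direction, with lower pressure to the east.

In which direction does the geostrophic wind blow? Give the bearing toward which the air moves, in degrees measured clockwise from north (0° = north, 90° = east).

The pressure-gradient force points toward the east (bearing 090°).
Geostrophic balance: in the Southern Hemisphere the Coriolis force deflects motion to the left, so the geostrophic wind blows 90° to the left of the pressure-gradient force (low pressure on the right).
Rotating 090° by 90° counterclockwise gives 000° — the wind blows toward the north.

000°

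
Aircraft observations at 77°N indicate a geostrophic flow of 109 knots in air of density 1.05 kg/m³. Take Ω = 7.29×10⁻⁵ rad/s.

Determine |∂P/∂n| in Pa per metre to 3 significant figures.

Coriolis parameter at 77°N:
f = 2Ω sin φ = 2 × 7.29×10⁻⁵ × sin 77° = 1.42×10⁻⁴ s⁻¹
Wind speed in SI: 109 knots = 56.1 m/s
Geostrophic balance rearranged: |∂P/∂n| = f ρ V_g
|∂P/∂n| = 1.42×10⁻⁴ × 1.05 × 56.1 = 8.36×10⁻³ Pa/m

8.36×10⁻³ Pa/m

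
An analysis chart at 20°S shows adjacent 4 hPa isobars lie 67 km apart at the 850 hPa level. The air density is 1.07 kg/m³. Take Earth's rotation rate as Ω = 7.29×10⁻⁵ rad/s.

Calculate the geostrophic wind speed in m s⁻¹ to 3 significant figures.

112 m s⁻¹

Coriolis parameter at 20°S:
f = 2Ω sin φ = 2 × 7.29×10⁻⁵ × sin 20° = 4.99×10⁻⁵ s⁻¹
Pressure gradient: |∂P/∂n| = 400 Pa / 67000 m = 5.97×10⁻³ Pa/m
Geostrophic balance (pressure-gradient force = Coriolis force):
V_g = (1/(fρ)) |∂P/∂n| = 5.97×10⁻³ / (4.99×10⁻⁵ × 1.07) = 112 m/s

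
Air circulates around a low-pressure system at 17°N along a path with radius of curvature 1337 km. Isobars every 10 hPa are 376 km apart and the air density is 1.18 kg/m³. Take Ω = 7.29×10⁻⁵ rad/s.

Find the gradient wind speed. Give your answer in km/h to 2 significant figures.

Coriolis parameter at 17°N:
f = 2Ω sin φ = 2 × 7.29×10⁻⁵ × sin 17° = 4.26×10⁻⁵ s⁻¹
Pressure gradient: |∂P/∂n| = 1000 Pa / 376000 m = 2.66×10⁻³ Pa/m
Geostrophic speed: V_g = |∂P/∂n|/(fρ) = 2.66×10⁻³/(4.26×10⁻⁵ × 1.18) = 52.9 m/s
Around a low, centrifugal force acts outward with Coriolis, so pressure-gradient force balances both:
(1/ρ)|∂P/∂n| = fV + V²/R  →  V² + fR·V − fR·V_g = 0
With fR = 4.26×10⁻⁵ × 1337×10³ m = 57.0 m/s:
V = [−fR + √((fR)² + 4 fR V_g)]/2 = [−57.0 + √(57.0² + 4×57.0×52.9)]/2 = 33.4 m/s
Subgeostrophic (V < V_g = 52.9 m/s), as expected around a low.
Converting: 33.4 m/s × 3.6 = 120 km/h

120 km/h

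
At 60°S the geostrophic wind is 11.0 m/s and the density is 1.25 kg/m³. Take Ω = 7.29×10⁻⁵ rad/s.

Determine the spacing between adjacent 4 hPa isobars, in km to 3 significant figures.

230 km

Coriolis parameter at 60°S:
f = 2Ω sin φ = 2 × 7.29×10⁻⁵ × sin 60° = 1.26×10⁻⁴ s⁻¹
Geostrophic balance rearranged: |∂P/∂n| = f ρ V_g
|∂P/∂n| = 1.26×10⁻⁴ × 1.25 × 11.0 = 1.74×10⁻³ Pa/m
Isobar spacing: Δn = ΔP/|∂P/∂n| = 400 Pa / 1.74×10⁻³ Pa/m = 230393 m ≈ 230 km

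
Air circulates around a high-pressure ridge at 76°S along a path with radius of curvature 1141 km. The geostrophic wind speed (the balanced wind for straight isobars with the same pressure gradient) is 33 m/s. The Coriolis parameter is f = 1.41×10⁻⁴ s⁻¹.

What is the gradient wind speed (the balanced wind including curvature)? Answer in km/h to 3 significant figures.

167 km/h

Around a high, pressure-gradient force acts outward with centrifugal, so Coriolis balances both:
fV = (1/ρ)|∂P/∂n| + V²/R  →  V² − fR·V + fR·V_g = 0
With fR = 1.41×10⁻⁴ × 1141×10³ m = 161 m/s:
V = [fR − √((fR)² − 4 fR V_g)]/2 = [161 − √(161² − 4×161×33)]/2 = 46.4 m/s
Supergeostrophic (V > V_g = 33 m/s), as expected around a high.
Converting: 46.4 m/s × 3.6 = 167 km/h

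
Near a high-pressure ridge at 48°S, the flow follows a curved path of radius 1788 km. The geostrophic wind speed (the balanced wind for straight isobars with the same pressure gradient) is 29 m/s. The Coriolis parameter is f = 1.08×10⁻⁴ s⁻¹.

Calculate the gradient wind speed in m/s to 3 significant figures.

35.5 m/s

Around a high, pressure-gradient force acts outward with centrifugal, so Coriolis balances both:
fV = (1/ρ)|∂P/∂n| + V²/R  →  V² − fR·V + fR·V_g = 0
With fR = 1.08×10⁻⁴ × 1788×10³ m = 193 m/s:
V = [fR − √((fR)² − 4 fR V_g)]/2 = [193 − √(193² − 4×193×29)]/2 = 35.5 m/s
Supergeostrophic (V > V_g = 29 m/s), as expected around a high.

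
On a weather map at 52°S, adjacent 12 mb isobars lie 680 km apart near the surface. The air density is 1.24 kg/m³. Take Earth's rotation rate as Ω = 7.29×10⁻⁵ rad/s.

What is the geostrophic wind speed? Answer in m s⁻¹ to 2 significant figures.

12 m s⁻¹

Coriolis parameter at 52°S:
f = 2Ω sin φ = 2 × 7.29×10⁻⁵ × sin 52° = 1.15×10⁻⁴ s⁻¹
Pressure gradient: |∂P/∂n| = 1200 Pa / 680000 m = 1.76×10⁻³ Pa/m
Geostrophic balance (pressure-gradient force = Coriolis force):
V_g = (1/(fρ)) |∂P/∂n| = 1.76×10⁻³ / (1.15×10⁻⁴ × 1.24) = 12.4 m/s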